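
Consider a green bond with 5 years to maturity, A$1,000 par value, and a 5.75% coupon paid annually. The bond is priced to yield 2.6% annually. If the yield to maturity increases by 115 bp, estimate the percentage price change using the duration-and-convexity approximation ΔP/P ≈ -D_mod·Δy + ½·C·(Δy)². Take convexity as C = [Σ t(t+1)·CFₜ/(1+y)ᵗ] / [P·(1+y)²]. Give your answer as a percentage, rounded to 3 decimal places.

-4.905%

With y = 0.026:
  t   CF        PV=CF/(1+0.026)^t    t·PV        t(t+1)·PV
  1        57.50        56.0429        56.0429         112.0858
  2        57.50        54.6227       109.2454         327.7362
  3        57.50        53.2385       159.7155         638.8619
  4        57.50        51.8894       207.5575       1,037.7874
  5     1,057.50       930.1298     4,650.6491      27,903.8949
  Σ                  1,145.9233     5,183.2104      30,020.3661
P = 1,145.9233; D_Mac = 4.52317 yrs; D_mod = 4.40855 yrs; C = 24.88661.
Duration effect: -4.40855 × (+0.0115) = -0.050698
Convexity effect: 0.5 × 24.88661 × (0.0115)² = +0.0016456
ΔP/P ≈ -0.050698 + 0.0016456 = -0.049053 = -4.9053%.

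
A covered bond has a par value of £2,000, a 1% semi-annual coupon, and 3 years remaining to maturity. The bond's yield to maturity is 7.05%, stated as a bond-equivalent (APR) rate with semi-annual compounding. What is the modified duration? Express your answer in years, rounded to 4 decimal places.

Periodic yield y = 0.03525. First find Macaulay duration:
  t   CF        PV=CF/(1+0.03525)^t    t·PV
  1        10.00         9.6595         9.6595
  2        10.00         9.3306        18.6612
  3        10.00         9.0129        27.0387
  4        10.00         8.7060        34.8240
  5        10.00         8.4096        42.0479
  6     2,010.00     1,632.7685     9,796.6112
  Σ                  1,677.8871     9,928.8425
P = 1,677.8871; Macaulay duration = 9,928.8425 / 1,677.8871 = 5.91747 half-year periods = 2.95873 years.
Modified duration = D_Mac / (1 + y) = 2.95873 / 1.03525 = 2.85799 years.

2.8580 years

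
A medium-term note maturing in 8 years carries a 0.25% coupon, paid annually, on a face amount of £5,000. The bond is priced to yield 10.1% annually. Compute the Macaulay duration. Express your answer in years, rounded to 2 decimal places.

7.89 years

Periodic yield y = 0.101. Discount each cash flow and weight by its year:
  t   CF        PV=CF/(1+0.101)^t    t·PV
  1        12.50        11.3533        11.3533
  2        12.50        10.3118        20.6236
  3        12.50         9.3659        28.0976
  4        12.50         8.5067        34.0268
  5        12.50         7.7263        38.6317
  6        12.50         7.0176        42.1054
  7        12.50         6.3738        44.6166
  8     5,012.50     2,321.4313    18,571.4503
  Σ                  2,382.0867    18,790.9053
Price P = Σ PV = 2,382.0867.
Macaulay duration = Σ(t·PV) / P = 18,790.9053 / 2,382.0867 = 7.88842 years.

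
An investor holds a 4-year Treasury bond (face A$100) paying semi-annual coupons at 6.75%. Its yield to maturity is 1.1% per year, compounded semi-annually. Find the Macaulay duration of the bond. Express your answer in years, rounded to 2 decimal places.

3.62 years

Periodic yield y = 0.0055. Discount each cash flow and weight by its period:
  t   CF        PV=CF/(1+0.0055)^t    t·PV
  1        3.375         3.3565         3.3565
  2        3.375         3.3382         6.6764
  3        3.375         3.3199         9.9598
  4        3.375         3.3018        13.2070
  5        3.375         3.2837        16.4185
  6        3.375         3.2657        19.5944
  7        3.375         3.2479        22.7351
  8      103.375        98.9370       791.4963
  Σ                    122.0508       883.4441
Price P = Σ PV = 122.0508.
Macaulay duration = Σ(t·PV) / P = 883.4441 / 122.0508 = 7.23833 half-year periods.
In years: 7.23833 / 2 = 3.61917 years.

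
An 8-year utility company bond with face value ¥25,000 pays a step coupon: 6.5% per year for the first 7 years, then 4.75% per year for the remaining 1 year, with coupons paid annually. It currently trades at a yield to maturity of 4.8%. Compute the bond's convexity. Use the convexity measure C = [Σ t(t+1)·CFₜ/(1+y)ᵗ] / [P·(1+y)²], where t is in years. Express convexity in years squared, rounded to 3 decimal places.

With y = 0.048:
  t   CF        PV=CF/(1+0.048)^t    t·PV        t(t+1)·PV
  1     1,625.00     1,550.5725     1,550.5725       3,101.1450
  2     1,625.00     1,479.5539     2,959.1079       8,877.3236
  3     1,625.00     1,411.7881     4,235.3643      16,941.4572
  4     1,625.00     1,347.1261     5,388.5042      26,942.5210
  5     1,625.00     1,285.4256     6,427.1281      38,562.7686
  6     1,625.00     1,226.5512     7,359.3070      51,515.1489
  7     1,625.00     1,170.3732     8,192.6127      65,540.9020
  8    26,187.50    17,997.1518   143,977.2142   1,295,794.9276
  Σ                 27,468.5424   180,089.8109   1,507,276.1940
P = 27,468.5424.
Convexity = Σ t(t+1)·PV / [P·(1+y)²] = 1,507,276.1940 / (27,468.5424 × 1.098304) = 49.96141.

49.961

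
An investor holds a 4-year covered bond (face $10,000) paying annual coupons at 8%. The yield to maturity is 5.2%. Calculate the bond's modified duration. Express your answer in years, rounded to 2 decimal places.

3.42 years

Periodic yield y = 0.052. First find Macaulay duration:
  t   CF        PV=CF/(1+0.052)^t    t·PV
  1       800.00       760.4563       760.4563
  2       800.00       722.8672     1,445.7344
  3       800.00       687.1361     2,061.4083
  4    10,800.00     8,817.8112    35,271.2448
  Σ                 10,988.2708    39,538.8438
P = 10,988.2708; Macaulay duration = 39,538.8438 / 10,988.2708 = 3.59828 years.
Modified duration = D_Mac / (1 + y) = 3.59828 / 1.052 = 3.42042 years.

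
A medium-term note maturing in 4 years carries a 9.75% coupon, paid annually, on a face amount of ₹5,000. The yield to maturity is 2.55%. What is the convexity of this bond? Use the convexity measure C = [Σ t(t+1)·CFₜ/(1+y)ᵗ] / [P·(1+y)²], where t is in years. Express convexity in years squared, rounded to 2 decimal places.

16.22

With y = 0.0255:
  t   CF        PV=CF/(1+0.0255)^t    t·PV        t(t+1)·PV
  1       487.50       475.3779       475.3779         950.7557
  2       487.50       463.5572       927.1143       2,781.3429
  3       487.50       452.0304     1,356.0911       5,424.3646
  4     5,487.50     4,961.7157    19,846.8627      99,234.3136
  Σ                  6,352.6811    22,605.4460     108,390.7769
P = 6,352.6811.
Convexity = Σ t(t+1)·PV / [P·(1+y)²] = 108,390.7769 / (6,352.6811 × 1.051650) = 16.22422.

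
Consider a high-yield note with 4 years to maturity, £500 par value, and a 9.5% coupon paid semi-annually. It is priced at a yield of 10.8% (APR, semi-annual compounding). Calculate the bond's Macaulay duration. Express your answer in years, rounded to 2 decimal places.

3.41 years

Periodic yield y = 0.054. Discount each cash flow and weight by its period:
  t   CF        PV=CF/(1+0.054)^t    t·PV
  1        23.75        22.5332        22.5332
  2        23.75        21.3788        42.7575
  3        23.75        20.2834        60.8503
  4        23.75        19.2443        76.9770
  5        23.75        18.2583        91.2915
  6        23.75        17.3229       103.9372
  7        23.75        16.4354       115.0476
  8       523.75       343.8738     2,750.9908
  Σ                    479.3301     3,264.3852
Price P = Σ PV = 479.3301.
Macaulay duration = Σ(t·PV) / P = 3,264.3852 / 479.3301 = 6.81031 half-year periods.
In years: 6.81031 / 2 = 3.40515 years.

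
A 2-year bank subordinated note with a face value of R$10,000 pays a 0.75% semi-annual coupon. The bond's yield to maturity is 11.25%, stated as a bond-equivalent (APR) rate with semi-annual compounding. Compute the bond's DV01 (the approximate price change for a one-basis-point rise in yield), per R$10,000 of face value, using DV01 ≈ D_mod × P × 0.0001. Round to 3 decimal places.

R$1.536

Periodic yield y = 0.05625.
  t   CF        PV=CF/(1+0.05625)^t    t·PV
  1        37.50        35.5030        35.5030
  2        37.50        33.6123        67.2245
  3        37.50        31.8223        95.4668
  4    10,037.50     8,064.1514    32,256.6054
  Σ                  8,165.0888    32,454.7997
P = 8,165.0888; D_Mac = 3.97483 half-year periods = 1.98741 yrs; D_mod = 1.88157 yrs.
DV01 ≈ 1.88157 × 8,165.0888 × 0.0001 = 1.536322.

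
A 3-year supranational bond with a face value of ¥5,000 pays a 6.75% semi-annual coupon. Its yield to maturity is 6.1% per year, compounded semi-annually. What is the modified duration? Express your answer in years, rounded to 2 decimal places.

2.69 years

Periodic yield y = 0.0305. First find Macaulay duration:
  t   CF        PV=CF/(1+0.0305)^t    t·PV
  1       168.75       163.7555       163.7555
  2       168.75       158.9087       317.8175
  3       168.75       154.2055       462.6164
  4       168.75       149.6414       598.5656
  5       168.75       145.2124       726.0622
  6     5,168.75     4,316.1601    25,896.9609
  Σ                  5,087.8837    28,165.7780
P = 5,087.8837; Macaulay duration = 28,165.7780 / 5,087.8837 = 5.53585 half-year periods = 2.76793 years.
Modified duration = D_Mac / (1 + y) = 2.76793 / 1.0305 = 2.68600 years.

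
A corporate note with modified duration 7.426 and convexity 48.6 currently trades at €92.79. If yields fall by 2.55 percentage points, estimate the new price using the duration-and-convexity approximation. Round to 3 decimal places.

Duration effect: -D_mod·Δy = -7.426 × (-0.0255) = +0.189363
Convexity effect: ½·C·(Δy)² = 0.5 × 48.6 × (-0.0255)² = +0.015801075
ΔP/P ≈ +0.189363 + 0.015801075 = +0.205164075
New price ≈ 92.79 × (1 + 0.205164075) = 111.82717451925.

€111.827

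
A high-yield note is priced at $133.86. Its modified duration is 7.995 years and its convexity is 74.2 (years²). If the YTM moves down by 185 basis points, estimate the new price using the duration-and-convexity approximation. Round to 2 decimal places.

Duration effect: -D_mod·Δy = -7.995 × (-0.0185) = +0.1479075
Convexity effect: ½·C·(Δy)² = 0.5 × 74.2 × (-0.0185)² = +0.012697475
ΔP/P ≈ +0.1479075 + 0.012697475 = +0.160604975
New price ≈ 133.86 × (1 + 0.160604975) = 155.3585819535.

$155.36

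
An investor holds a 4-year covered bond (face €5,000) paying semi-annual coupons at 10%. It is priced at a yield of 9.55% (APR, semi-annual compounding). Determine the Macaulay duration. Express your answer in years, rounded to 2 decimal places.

Periodic yield y = 0.04775. Discount each cash flow and weight by its period:
  t   CF        PV=CF/(1+0.04775)^t    t·PV
  1       250.00       238.6065       238.6065
  2       250.00       227.7323       455.4646
  3       250.00       217.3537       652.0610
  4       250.00       207.4480       829.7921
  5       250.00       197.9938       989.9692
  6       250.00       188.9705     1,133.8229
  7       250.00       180.3584     1,262.5086
  8     5,250.00     3,614.9138    28,919.3105
  Σ                  5,073.3771    34,481.5356
Price P = Σ PV = 5,073.3771.
Macaulay duration = Σ(t·PV) / P = 34,481.5356 / 5,073.3771 = 6.79656 half-year periods.
In years: 6.79656 / 2 = 3.39828 years.

3.40 years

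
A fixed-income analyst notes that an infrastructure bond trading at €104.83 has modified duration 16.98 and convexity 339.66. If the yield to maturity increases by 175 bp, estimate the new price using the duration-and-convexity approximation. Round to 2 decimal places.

€79.13

Duration effect: -D_mod·Δy = -16.98 × (+0.0175) = -0.297150
Convexity effect: ½·C·(Δy)² = 0.5 × 339.66 × (0.0175)² = +0.0520104375
ΔP/P ≈ -0.297150 + 0.0520104375 = -0.2451395625
New price ≈ 104.83 × (1 - 0.2451395625) = 79.132019663125.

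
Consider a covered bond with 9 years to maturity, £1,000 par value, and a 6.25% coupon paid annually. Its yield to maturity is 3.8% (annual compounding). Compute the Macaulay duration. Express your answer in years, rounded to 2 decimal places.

Periodic yield y = 0.038. Discount each cash flow and weight by its year:
  t   CF        PV=CF/(1+0.038)^t    t·PV
  1        62.50        60.2119        60.2119
  2        62.50        58.0077       116.0153
  3        62.50        55.8841       167.6522
  4        62.50        53.8382       215.3528
  5        62.50        51.8673       259.3363
  6        62.50        49.9685       299.8107
  7        62.50        48.1392       336.9741
  8        62.50        46.3768       371.0148
  9     1,062.50       759.5437     6,835.8932
  Σ                  1,183.8373     8,662.2613
Price P = Σ PV = 1,183.8373.
Macaulay duration = Σ(t·PV) / P = 8,662.2613 / 1,183.8373 = 7.31710 years.

7.32 years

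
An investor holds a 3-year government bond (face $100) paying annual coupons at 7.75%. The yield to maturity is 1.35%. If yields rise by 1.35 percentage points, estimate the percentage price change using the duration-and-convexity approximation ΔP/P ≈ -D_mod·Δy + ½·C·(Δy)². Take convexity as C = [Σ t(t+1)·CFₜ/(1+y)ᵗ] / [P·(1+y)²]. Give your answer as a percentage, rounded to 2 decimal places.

-3.64%

With y = 0.0135:
  t   CF        PV=CF/(1+0.0135)^t    t·PV        t(t+1)·PV
  1         7.75         7.6468         7.6468          15.2935
  2         7.75         7.5449        15.0898          45.2695
  3       107.75       103.5014       310.5041       1,242.0162
  Σ                    118.6930       333.2406       1,302.5792
P = 118.6930; D_Mac = 2.80758 yrs; D_mod = 2.77019 yrs; C = 10.68394.
Duration effect: -2.77019 × (+0.0135) = -0.037398
Convexity effect: 0.5 × 10.68394 × (0.0135)² = +0.0009736
ΔP/P ≈ -0.037398 + 0.0009736 = -0.036424 = -3.6424%.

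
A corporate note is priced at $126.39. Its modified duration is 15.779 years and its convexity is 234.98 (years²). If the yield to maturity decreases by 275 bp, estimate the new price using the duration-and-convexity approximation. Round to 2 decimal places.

$192.46

Duration effect: -D_mod·Δy = -15.779 × (-0.0275) = +0.4339225
Convexity effect: ½·C·(Δy)² = 0.5 × 234.98 × (-0.0275)² = +0.0888518125
ΔP/P ≈ +0.4339225 + 0.0888518125 = +0.5227743125
New price ≈ 126.39 × (1 + 0.5227743125) = 192.463445356875.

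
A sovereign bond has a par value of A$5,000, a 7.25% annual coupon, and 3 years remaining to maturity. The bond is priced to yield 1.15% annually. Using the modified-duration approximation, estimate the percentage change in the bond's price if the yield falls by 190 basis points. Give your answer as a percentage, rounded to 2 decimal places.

+5.29%

Periodic yield y = 0.0115. Modified duration first:
  t   CF        PV=CF/(1+0.0115)^t    t·PV
  1       362.50       358.3786       358.3786
  2       362.50       354.3041       708.6083
  3     5,362.50     5,181.6687    15,545.0062
  Σ                  5,894.3515    16,611.9931
P = 5,894.3515; D_Mac = 2.81829 yrs; D_mod = 2.81829/(1+0.0115) = 2.78625 yrs.
ΔP/P ≈ -D_mod · Δy = -2.78625 × (-0.019) = +0.052939 = +5.2939%.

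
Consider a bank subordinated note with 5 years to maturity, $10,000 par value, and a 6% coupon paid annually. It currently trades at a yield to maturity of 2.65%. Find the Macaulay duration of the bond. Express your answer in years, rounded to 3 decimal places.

4.507 years

Periodic yield y = 0.0265. Discount each cash flow and weight by its year:
  t   CF        PV=CF/(1+0.0265)^t    t·PV
  1       600.00       584.5105       584.5105
  2       600.00       569.4208     1,138.8416
  3       600.00       554.7207     1,664.1622
  4       600.00       540.4001     2,161.6005
  5    10,600.00     9,300.6028    46,503.0139
  Σ                 11,549.6549    52,052.1287
Price P = Σ PV = 11,549.6549.
Macaulay duration = Σ(t·PV) / P = 52,052.1287 / 11,549.6549 = 4.50681 years.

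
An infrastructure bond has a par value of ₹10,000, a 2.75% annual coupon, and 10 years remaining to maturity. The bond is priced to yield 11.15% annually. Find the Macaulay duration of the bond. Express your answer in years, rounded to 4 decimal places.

8.3045 years

Periodic yield y = 0.1115. Discount each cash flow and weight by its year:
  t   CF        PV=CF/(1+0.1115)^t    t·PV
  1       275.00       247.4134       247.4134
  2       275.00       222.5942       445.1883
  3       275.00       200.2646       600.7939
  4       275.00       180.1751       720.7005
  5       275.00       162.1009       810.5044
  6       275.00       145.8397       875.0385
  7       275.00       131.2098       918.4689
  8       275.00       118.0475       944.3804
  9       275.00       106.2056       955.8506
  10   10,275.00     3,570.1557    35,701.5573
  Σ                  5,084.0067    42,219.8961
Price P = Σ PV = 5,084.0067.
Macaulay duration = Σ(t·PV) / P = 42,219.8961 / 5,084.0067 = 8.30445 years.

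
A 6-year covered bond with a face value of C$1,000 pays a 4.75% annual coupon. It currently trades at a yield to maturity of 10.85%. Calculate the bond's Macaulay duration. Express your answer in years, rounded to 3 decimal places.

5.238 years

Periodic yield y = 0.1085. Discount each cash flow and weight by its year:
  t   CF        PV=CF/(1+0.1085)^t    t·PV
  1        47.50        42.8507        42.8507
  2        47.50        38.6565        77.3129
  3        47.50        34.8728       104.6183
  4        47.50        31.4594       125.8377
  5        47.50        28.3802       141.9009
  6     1,047.50       564.5987     3,387.5920
  Σ                    740.8182     3,880.1126
Price P = Σ PV = 740.8182.
Macaulay duration = Σ(t·PV) / P = 3,880.1126 / 740.8182 = 5.23760 years.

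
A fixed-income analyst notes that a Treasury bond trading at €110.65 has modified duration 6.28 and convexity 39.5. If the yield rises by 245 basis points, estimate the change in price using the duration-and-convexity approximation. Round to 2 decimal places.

-€15.71

Duration effect: -D_mod·Δy = -6.28 × (+0.0245) = -0.153860
Convexity effect: ½·C·(Δy)² = 0.5 × 39.5 × (0.0245)² = +0.0118549375
ΔP/P ≈ -0.153860 + 0.0118549375 = -0.1420050625
ΔP ≈ 110.65 × (-0.1420050625) = -15.712860165625.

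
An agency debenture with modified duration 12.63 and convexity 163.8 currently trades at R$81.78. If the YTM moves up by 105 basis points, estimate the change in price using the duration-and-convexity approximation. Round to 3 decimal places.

-R$10.107

Duration effect: -D_mod·Δy = -12.63 × (+0.0105) = -0.132615
Convexity effect: ½·C·(Δy)² = 0.5 × 163.8 × (0.0105)² = +0.009029475
ΔP/P ≈ -0.132615 + 0.009029475 = -0.123585525
ΔP ≈ 81.78 × (-0.123585525) = -10.1068242345.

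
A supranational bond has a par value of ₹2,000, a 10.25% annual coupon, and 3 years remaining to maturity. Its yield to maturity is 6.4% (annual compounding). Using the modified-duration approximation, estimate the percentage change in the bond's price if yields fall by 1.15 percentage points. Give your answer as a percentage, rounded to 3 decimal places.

Periodic yield y = 0.064. Modified duration first:
  t   CF        PV=CF/(1+0.064)^t    t·PV
  1       205.00       192.6692       192.6692
  2       205.00       181.0800       362.1601
  3     2,205.00     1,830.5589     5,491.6767
  Σ                  2,204.3081     6,046.5060
P = 2,204.3081; D_Mac = 2.74304 yrs; D_mod = 2.74304/(1+0.064) = 2.57805 yrs.
ΔP/P ≈ -D_mod · Δy = -2.57805 × (-0.0115) = +0.029648 = +2.9648%.

+2.965%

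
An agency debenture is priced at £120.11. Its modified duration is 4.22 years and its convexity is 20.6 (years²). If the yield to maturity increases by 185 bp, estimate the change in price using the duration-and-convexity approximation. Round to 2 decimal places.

Duration effect: -D_mod·Δy = -4.22 × (+0.0185) = -0.078070
Convexity effect: ½·C·(Δy)² = 0.5 × 20.6 × (0.0185)² = +0.003525175
ΔP/P ≈ -0.078070 + 0.003525175 = -0.074544825
ΔP ≈ 120.11 × (-0.074544825) = -8.95357893075.

-£8.95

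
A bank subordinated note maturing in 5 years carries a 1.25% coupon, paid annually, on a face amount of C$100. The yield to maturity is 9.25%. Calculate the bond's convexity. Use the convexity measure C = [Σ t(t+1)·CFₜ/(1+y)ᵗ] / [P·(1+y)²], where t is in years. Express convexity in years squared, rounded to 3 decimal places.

With y = 0.0925:
  t   CF        PV=CF/(1+0.0925)^t    t·PV        t(t+1)·PV
  1         1.25         1.1442         1.1442           2.2883
  2         1.25         1.0473         2.0946           6.2837
  3         1.25         0.9586         2.8759          11.5034
  4         1.25         0.8775         3.5098          17.5491
  5       101.25        65.0561       325.2803       1,951.6820
  Σ                     69.0836       334.9047       1,989.3066
P = 69.0836.
Convexity = Σ t(t+1)·PV / [P·(1+y)²] = 1,989.3066 / (69.0836 × 1.193556) = 24.12592.

24.126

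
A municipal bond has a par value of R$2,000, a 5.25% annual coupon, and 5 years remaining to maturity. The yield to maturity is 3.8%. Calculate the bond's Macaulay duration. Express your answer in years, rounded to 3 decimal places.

4.542 years

Periodic yield y = 0.038. Discount each cash flow and weight by its year:
  t   CF        PV=CF/(1+0.038)^t    t·PV
  1       105.00       101.1561       101.1561
  2       105.00        97.4529       194.9057
  3       105.00        93.8852       281.6557
  4       105.00        90.4482       361.7928
  5     2,105.00     1,746.8891     8,734.4455
  Σ                  2,129.8314     9,673.9557
Price P = Σ PV = 2,129.8314.
Macaulay duration = Σ(t·PV) / P = 9,673.9557 / 2,129.8314 = 4.54212 years.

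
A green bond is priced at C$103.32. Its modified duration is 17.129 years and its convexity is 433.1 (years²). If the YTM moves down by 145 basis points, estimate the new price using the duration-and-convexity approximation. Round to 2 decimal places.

C$133.69

Duration effect: -D_mod·Δy = -17.129 × (-0.0145) = +0.2483705
Convexity effect: ½·C·(Δy)² = 0.5 × 433.1 × (-0.0145)² = +0.0455296375
ΔP/P ≈ +0.2483705 + 0.0455296375 = +0.2939001375
New price ≈ 103.32 × (1 + 0.2939001375) = 133.6857622065.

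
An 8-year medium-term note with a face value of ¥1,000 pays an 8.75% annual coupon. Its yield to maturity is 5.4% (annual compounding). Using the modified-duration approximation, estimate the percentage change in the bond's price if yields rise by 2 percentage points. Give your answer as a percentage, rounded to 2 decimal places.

-11.89%

Periodic yield y = 0.054. Modified duration first:
  t   CF        PV=CF/(1+0.054)^t    t·PV
  1        87.50        83.0171        83.0171
  2        87.50        78.7638       157.5277
  3        87.50        74.7285       224.1855
  4        87.50        70.8999       283.5996
  5        87.50        67.2675       336.3373
  6        87.50        63.8211       382.9267
  7        87.50        60.5513       423.8594
  8     1,087.50       714.0101     5,712.0811
  Σ                  1,213.0594     7,603.5343
P = 1,213.0594; D_Mac = 6.26806 yrs; D_mod = 6.26806/(1+0.054) = 5.94693 yrs.
ΔP/P ≈ -D_mod · Δy = -5.94693 × (+0.02) = -0.118939 = -11.8939%.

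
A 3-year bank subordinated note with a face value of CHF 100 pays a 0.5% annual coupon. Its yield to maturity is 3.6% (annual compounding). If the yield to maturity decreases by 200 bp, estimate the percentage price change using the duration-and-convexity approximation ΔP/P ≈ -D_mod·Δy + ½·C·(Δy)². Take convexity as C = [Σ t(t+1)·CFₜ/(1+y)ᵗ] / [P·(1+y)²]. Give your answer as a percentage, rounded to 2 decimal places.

With y = 0.036:
  t   CF        PV=CF/(1+0.036)^t    t·PV        t(t+1)·PV
  1         0.50         0.4826         0.4826           0.9653
  2         0.50         0.4659         0.9317           2.7951
  3       100.50        90.3830       271.1490       1,084.5961
  Σ                     91.3315       272.5634       1,088.3565
P = 91.3315; D_Mac = 2.98433 yrs; D_mod = 2.88063 yrs; C = 11.10276.
Duration effect: -2.88063 × (-0.02) = +0.057613
Convexity effect: 0.5 × 11.10276 × (-0.02)² = +0.0022206
ΔP/P ≈ +0.057613 + 0.0022206 = +0.059833 = +5.9833%.

+5.98%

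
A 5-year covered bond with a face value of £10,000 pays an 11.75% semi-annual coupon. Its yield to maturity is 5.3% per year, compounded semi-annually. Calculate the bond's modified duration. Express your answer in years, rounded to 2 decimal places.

3.96 years

Periodic yield y = 0.0265. First find Macaulay duration:
  t   CF        PV=CF/(1+0.0265)^t    t·PV
  1       587.50       572.3332       572.3332
  2       587.50       557.5579     1,115.1158
  3       587.50       543.1640     1,629.4921
  4       587.50       529.1418     2,116.5671
  5       587.50       515.4815     2,577.4076
  6       587.50       502.1739     3,013.0435
  7       587.50       489.2099     3,424.4690
  8       587.50       476.5805     3,812.6438
  9       587.50       464.2771     4,178.4941
  10   10,587.50     8,150.8685    81,508.6849
  Σ                 12,800.7883   103,948.2511
P = 12,800.7883; Macaulay duration = 103,948.2511 / 12,800.7883 = 8.12046 half-year periods = 4.06023 years.
Modified duration = D_Mac / (1 + y) = 4.06023 / 1.0265 = 3.95541 years.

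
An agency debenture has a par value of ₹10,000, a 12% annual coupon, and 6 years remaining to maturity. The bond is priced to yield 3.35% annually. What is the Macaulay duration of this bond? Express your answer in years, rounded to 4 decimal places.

Periodic yield y = 0.0335. Discount each cash flow and weight by its year:
  t   CF        PV=CF/(1+0.0335)^t    t·PV
  1     1,200.00     1,161.1030     1,161.1030
  2     1,200.00     1,123.4669     2,246.9338
  3     1,200.00     1,087.0507     3,261.1521
  4     1,200.00     1,051.8149     4,207.2596
  5     1,200.00     1,017.7212     5,088.6062
  6    11,200.00     9,190.8385    55,145.0313
  Σ                 14,631.9954    71,110.0861
Price P = Σ PV = 14,631.9954.
Macaulay duration = Σ(t·PV) / P = 71,110.0861 / 14,631.9954 = 4.85990 years.

4.8599 years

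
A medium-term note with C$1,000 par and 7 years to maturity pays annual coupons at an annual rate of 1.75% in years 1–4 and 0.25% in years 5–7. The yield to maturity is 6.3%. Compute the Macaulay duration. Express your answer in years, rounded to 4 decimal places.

6.6083 years

Periodic yield y = 0.063. Discount each cash flow and weight by its year:
  t   CF        PV=CF/(1+0.063)^t    t·PV
  1        17.50        16.4628        16.4628
  2        17.50        15.4872        30.9743
  3        17.50        14.5693        43.7079
  4        17.50        13.7058        54.8233
  5         2.50         1.8419         9.2097
  6         2.50         1.7328        10.3966
  7     1,002.50       653.6594     4,575.6160
  Σ                    717.4592     4,741.1905
Price P = Σ PV = 717.4592.
Macaulay duration = Σ(t·PV) / P = 4,741.1905 / 717.4592 = 6.60831 years.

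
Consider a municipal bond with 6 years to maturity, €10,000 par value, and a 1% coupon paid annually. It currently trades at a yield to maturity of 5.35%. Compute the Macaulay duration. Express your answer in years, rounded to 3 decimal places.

Periodic yield y = 0.0535. Discount each cash flow and weight by its year:
  t   CF        PV=CF/(1+0.0535)^t    t·PV
  1       100.00        94.9217        94.9217
  2       100.00        90.1013       180.2025
  3       100.00        85.5256       256.5769
  4       100.00        81.1824       324.7296
  5       100.00        77.0597       385.2985
  6    10,100.00     7,387.7831    44,326.6984
  Σ                  7,816.5738    45,568.4276
Price P = Σ PV = 7,816.5738.
Macaulay duration = Σ(t·PV) / P = 45,568.4276 / 7,816.5738 = 5.82972 years.

5.830 years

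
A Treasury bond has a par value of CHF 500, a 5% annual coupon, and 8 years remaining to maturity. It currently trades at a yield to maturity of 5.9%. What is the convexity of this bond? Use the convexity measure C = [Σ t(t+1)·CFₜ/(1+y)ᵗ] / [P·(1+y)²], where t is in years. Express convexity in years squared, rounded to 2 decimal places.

With y = 0.059:
  t   CF        PV=CF/(1+0.059)^t    t·PV        t(t+1)·PV
  1        25.00        23.6072        23.6072          47.2144
  2        25.00        22.2920        44.5839         133.7517
  3        25.00        21.0500        63.1500         252.6000
  4        25.00        19.8772        79.5090         397.5449
  5        25.00        18.7698        93.8491         563.0947
  6        25.00        17.7241       106.3446         744.4123
  7        25.00        16.7366       117.1565         937.2519
  8       525.00       331.8881     2,655.1044      23,895.9400
  Σ                    471.9450     3,183.3047      26,971.8098
P = 471.9450.
Convexity = Σ t(t+1)·PV / [P·(1+y)²] = 26,971.8098 / (471.9450 × 1.121481) = 50.95969.

50.96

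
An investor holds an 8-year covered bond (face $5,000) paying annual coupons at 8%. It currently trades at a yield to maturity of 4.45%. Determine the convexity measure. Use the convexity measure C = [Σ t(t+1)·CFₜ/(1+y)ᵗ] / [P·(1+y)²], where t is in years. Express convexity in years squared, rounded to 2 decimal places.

48.62

With y = 0.0445:
  t   CF        PV=CF/(1+0.0445)^t    t·PV        t(t+1)·PV
  1       400.00       382.9584       382.9584         765.9167
  2       400.00       366.6428       733.2855       2,199.8565
  3       400.00       351.0223     1,053.0668       4,212.2671
  4       400.00       336.0673     1,344.2691       6,721.3453
  5       400.00       321.7494     1,608.7471       9,652.4825
  6       400.00       308.0416     1,848.2494      12,937.7459
  7       400.00       294.9177     2,064.4241      16,515.3928
  8     5,400.00     3,811.7658    30,494.1261     274,447.1352
  Σ                  6,173.1651    39,529.1264     327,452.1421
P = 6,173.1651.
Convexity = Σ t(t+1)·PV / [P·(1+y)²] = 327,452.1421 / (6,173.1651 × 1.090980) = 48.62091.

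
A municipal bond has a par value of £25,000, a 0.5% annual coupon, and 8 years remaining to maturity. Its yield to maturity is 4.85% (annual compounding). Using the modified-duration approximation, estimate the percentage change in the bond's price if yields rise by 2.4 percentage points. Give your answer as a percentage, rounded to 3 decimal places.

Periodic yield y = 0.0485. Modified duration first:
  t   CF        PV=CF/(1+0.0485)^t    t·PV
  1       125.00       119.2179       119.2179
  2       125.00       113.7033       227.4066
  3       125.00       108.4438       325.3314
  4       125.00       103.4276       413.7102
  5       125.00        98.6434       493.2168
  6       125.00        94.0805       564.4827
  7       125.00        89.7286       628.1003
  8    25,125.00    17,201.1939   137,609.5514
  Σ                 17,928.4390   140,381.0174
P = 17,928.4390; D_Mac = 7.83007 yrs; D_mod = 7.83007/(1+0.0485) = 7.46788 yrs.
ΔP/P ≈ -D_mod · Δy = -7.46788 × (+0.024) = -0.179229 = -17.9229%.

-17.923%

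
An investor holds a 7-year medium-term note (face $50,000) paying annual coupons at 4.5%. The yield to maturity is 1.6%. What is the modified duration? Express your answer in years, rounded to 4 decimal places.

Periodic yield y = 0.016. First find Macaulay duration:
  t   CF        PV=CF/(1+0.016)^t    t·PV
  1     2,250.00     2,214.5669     2,214.5669
  2     2,250.00     2,179.6919     4,359.3837
  3     2,250.00     2,145.3660     6,436.0980
  4     2,250.00     2,111.5807     8,446.3228
  5     2,250.00     2,078.3275    10,391.6374
  6     2,250.00     2,045.5979    12,273.5874
  7    52,250.00    46,755.2452   327,286.7166
  Σ                 59,530.3761   371,408.3129
P = 59,530.3761; Macaulay duration = 371,408.3129 / 59,530.3761 = 6.23897 years.
Modified duration = D_Mac / (1 + y) = 6.23897 / 1.016 = 6.14072 years.

6.1407 years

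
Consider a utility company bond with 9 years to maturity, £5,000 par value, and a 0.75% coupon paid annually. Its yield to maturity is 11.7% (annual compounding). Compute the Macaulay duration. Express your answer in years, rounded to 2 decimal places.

Periodic yield y = 0.117. Discount each cash flow and weight by its year:
  t   CF        PV=CF/(1+0.117)^t    t·PV
  1        37.50        33.5721        33.5721
  2        37.50        30.0556        60.1111
  3        37.50        26.9074        80.7222
  4        37.50        24.0890        96.3560
  5        37.50        21.5658       107.8290
  6        37.50        19.3069       115.8413
  7        37.50        17.2846       120.9921
  8        37.50        15.4741       123.7929
  9     5,037.50     1,860.9577    16,748.6193
  Σ                  2,049.2131    17,487.8360
Price P = Σ PV = 2,049.2131.
Macaulay duration = Σ(t·PV) / P = 17,487.8360 / 2,049.2131 = 8.53393 years.

8.53 years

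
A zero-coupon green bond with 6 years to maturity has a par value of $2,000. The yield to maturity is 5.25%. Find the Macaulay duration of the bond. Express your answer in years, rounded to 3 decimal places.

A zero-coupon bond has a single cash flow at maturity, so its Macaulay duration equals its maturity: 6 years.

6.000 years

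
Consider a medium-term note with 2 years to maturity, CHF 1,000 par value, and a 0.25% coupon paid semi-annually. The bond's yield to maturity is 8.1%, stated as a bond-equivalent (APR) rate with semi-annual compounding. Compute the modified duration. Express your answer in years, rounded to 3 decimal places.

Periodic yield y = 0.0405. First find Macaulay duration:
  t   CF        PV=CF/(1+0.0405)^t    t·PV
  1         1.25         1.2013         1.2013
  2         1.25         1.1546         2.3092
  3         1.25         1.1096         3.3289
  4     1,001.25       854.2288     3,416.9151
  Σ                    857.6943     3,423.7545
P = 857.6943; Macaulay duration = 3,423.7545 / 857.6943 = 3.99181 half-year periods = 1.99591 years.
Modified duration = D_Mac / (1 + y) = 1.99591 / 1.0405 = 1.91822 years.

1.918 years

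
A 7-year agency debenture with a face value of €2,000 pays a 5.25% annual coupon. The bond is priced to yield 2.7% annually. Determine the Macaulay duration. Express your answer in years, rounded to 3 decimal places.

Periodic yield y = 0.027. Discount each cash flow and weight by its year:
  t   CF        PV=CF/(1+0.027)^t    t·PV
  1       105.00       102.2395       102.2395
  2       105.00        99.5516       199.1033
  3       105.00        96.9344       290.8032
  4       105.00        94.3860       377.5440
  5       105.00        91.9046       459.5228
  6       105.00        89.4884       536.9303
  7     2,105.00     1,746.8636    12,228.0452
  Σ                  2,321.3681    14,194.1883
Price P = Σ PV = 2,321.3681.
Macaulay duration = Σ(t·PV) / P = 14,194.1883 / 2,321.3681 = 6.11458 years.

6.115 years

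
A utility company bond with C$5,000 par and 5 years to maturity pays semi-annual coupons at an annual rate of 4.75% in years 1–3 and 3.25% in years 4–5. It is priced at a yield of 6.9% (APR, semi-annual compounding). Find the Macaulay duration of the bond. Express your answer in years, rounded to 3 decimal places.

4.487 years

Periodic yield y = 0.0345. Discount each cash flow and weight by its period:
  t   CF        PV=CF/(1+0.0345)^t    t·PV
  1       118.75       114.7898       114.7898
  2       118.75       110.9616       221.9232
  3       118.75       107.2611       321.7832
  4       118.75       103.6840       414.7359
  5       118.75       100.2262       501.1309
  6       118.75        96.8837       581.3021
  7        81.25        64.0781       448.5470
  8        81.25        61.9412       495.5294
  9        81.25        59.8755       538.8792
  10    5,081.25     3,619.6420    36,196.4195
  Σ                  4,439.3430    39,835.0401
Price P = Σ PV = 4,439.3430.
Macaulay duration = Σ(t·PV) / P = 39,835.0401 / 4,439.3430 = 8.97318 half-year periods.
In years: 8.97318 / 2 = 4.48659 years.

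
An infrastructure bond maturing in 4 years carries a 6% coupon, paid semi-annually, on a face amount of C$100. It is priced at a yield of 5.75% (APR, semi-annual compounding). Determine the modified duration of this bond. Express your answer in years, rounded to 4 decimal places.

Periodic yield y = 0.02875. First find Macaulay duration:
  t   CF        PV=CF/(1+0.02875)^t    t·PV
  1         3.00         2.9162         2.9162
  2         3.00         2.8347         5.6693
  3         3.00         2.7554         8.2663
  4         3.00         2.6784        10.7138
  5         3.00         2.6036        13.0179
  6         3.00         2.5308        15.1850
  7         3.00         2.4601        17.2207
  8       103.00        82.1029       656.8231
  Σ                    100.8821       729.8123
P = 100.8821; Macaulay duration = 729.8123 / 100.8821 = 7.23431 half-year periods = 3.61715 years.
Modified duration = D_Mac / (1 + y) = 3.61715 / 1.02875 = 3.51607 years.

3.5161 years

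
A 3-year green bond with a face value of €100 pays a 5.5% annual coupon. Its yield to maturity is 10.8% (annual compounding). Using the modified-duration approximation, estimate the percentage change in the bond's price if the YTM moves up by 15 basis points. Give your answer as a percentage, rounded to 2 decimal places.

Periodic yield y = 0.108. Modified duration first:
  t   CF        PV=CF/(1+0.108)^t    t·PV
  1         5.50         4.9639         4.9639
  2         5.50         4.4801         8.9601
  3       105.50        77.5592       232.6775
  Σ                     87.0031       246.6015
P = 87.0031; D_Mac = 2.83440 yrs; D_mod = 2.83440/(1+0.108) = 2.55812 yrs.
ΔP/P ≈ -D_mod · Δy = -2.55812 × (+0.0015) = -0.003837 = -0.3837%.

-0.38%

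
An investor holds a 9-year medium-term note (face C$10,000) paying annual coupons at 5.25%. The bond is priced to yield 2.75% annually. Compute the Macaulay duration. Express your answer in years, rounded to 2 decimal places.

Periodic yield y = 0.0275. Discount each cash flow and weight by its year:
  t   CF        PV=CF/(1+0.0275)^t    t·PV
  1       525.00       510.9489       510.9489
  2       525.00       497.2739       994.5477
  3       525.00       483.9648     1,451.8945
  4       525.00       471.0120     1,884.0480
  5       525.00       458.4058     2,292.0292
  6       525.00       446.1371     2,676.8225
  7       525.00       434.1967     3,039.3767
  8       525.00       422.5758     3,380.6067
  9    10,525.00     8,244.9045    74,204.1405
  Σ                 11,969.4196    90,434.4148
Price P = Σ PV = 11,969.4196.
Macaulay duration = Σ(t·PV) / P = 90,434.4148 / 11,969.4196 = 7.55546 years.

7.56 years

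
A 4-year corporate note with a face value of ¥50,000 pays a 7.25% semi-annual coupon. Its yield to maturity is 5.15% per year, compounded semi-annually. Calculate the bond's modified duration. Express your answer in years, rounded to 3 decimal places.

3.473 years

Periodic yield y = 0.02575. First find Macaulay duration:
  t   CF        PV=CF/(1+0.02575)^t    t·PV
  1     1,812.50     1,766.9998     1,766.9998
  2     1,812.50     1,722.6417     3,445.2835
  3     1,812.50     1,679.3973     5,038.1918
  4     1,812.50     1,637.2384     6,548.9535
  5     1,812.50     1,596.1378     7,980.6891
  6     1,812.50     1,556.0690     9,336.4142
  7     1,812.50     1,517.0061    10,619.0429
  8    51,812.50    42,276.8229   338,214.5833
  Σ                 53,752.3130   382,950.1579
P = 53,752.3130; Macaulay duration = 382,950.1579 / 53,752.3130 = 7.12435 half-year periods = 3.56217 years.
Modified duration = D_Mac / (1 + y) = 3.56217 / 1.02575 = 3.47275 years.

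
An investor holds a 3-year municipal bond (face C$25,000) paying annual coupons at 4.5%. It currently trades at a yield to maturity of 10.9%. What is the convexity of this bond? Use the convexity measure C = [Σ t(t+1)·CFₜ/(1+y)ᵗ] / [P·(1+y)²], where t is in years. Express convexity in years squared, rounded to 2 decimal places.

With y = 0.109:
  t   CF        PV=CF/(1+0.109)^t    t·PV        t(t+1)·PV
  1     1,125.00     1,014.4274     1,014.4274       2,028.8548
  2     1,125.00       914.7226     1,829.4453       5,488.3359
  3    26,125.00    19,154.0960    57,462.2881     229,849.1525
  Σ                 21,083.2461    60,306.1608     237,366.3432
P = 21,083.2461.
Convexity = Σ t(t+1)·PV / [P·(1+y)²] = 237,366.3432 / (21,083.2461 × 1.229881) = 9.15416.

9.15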